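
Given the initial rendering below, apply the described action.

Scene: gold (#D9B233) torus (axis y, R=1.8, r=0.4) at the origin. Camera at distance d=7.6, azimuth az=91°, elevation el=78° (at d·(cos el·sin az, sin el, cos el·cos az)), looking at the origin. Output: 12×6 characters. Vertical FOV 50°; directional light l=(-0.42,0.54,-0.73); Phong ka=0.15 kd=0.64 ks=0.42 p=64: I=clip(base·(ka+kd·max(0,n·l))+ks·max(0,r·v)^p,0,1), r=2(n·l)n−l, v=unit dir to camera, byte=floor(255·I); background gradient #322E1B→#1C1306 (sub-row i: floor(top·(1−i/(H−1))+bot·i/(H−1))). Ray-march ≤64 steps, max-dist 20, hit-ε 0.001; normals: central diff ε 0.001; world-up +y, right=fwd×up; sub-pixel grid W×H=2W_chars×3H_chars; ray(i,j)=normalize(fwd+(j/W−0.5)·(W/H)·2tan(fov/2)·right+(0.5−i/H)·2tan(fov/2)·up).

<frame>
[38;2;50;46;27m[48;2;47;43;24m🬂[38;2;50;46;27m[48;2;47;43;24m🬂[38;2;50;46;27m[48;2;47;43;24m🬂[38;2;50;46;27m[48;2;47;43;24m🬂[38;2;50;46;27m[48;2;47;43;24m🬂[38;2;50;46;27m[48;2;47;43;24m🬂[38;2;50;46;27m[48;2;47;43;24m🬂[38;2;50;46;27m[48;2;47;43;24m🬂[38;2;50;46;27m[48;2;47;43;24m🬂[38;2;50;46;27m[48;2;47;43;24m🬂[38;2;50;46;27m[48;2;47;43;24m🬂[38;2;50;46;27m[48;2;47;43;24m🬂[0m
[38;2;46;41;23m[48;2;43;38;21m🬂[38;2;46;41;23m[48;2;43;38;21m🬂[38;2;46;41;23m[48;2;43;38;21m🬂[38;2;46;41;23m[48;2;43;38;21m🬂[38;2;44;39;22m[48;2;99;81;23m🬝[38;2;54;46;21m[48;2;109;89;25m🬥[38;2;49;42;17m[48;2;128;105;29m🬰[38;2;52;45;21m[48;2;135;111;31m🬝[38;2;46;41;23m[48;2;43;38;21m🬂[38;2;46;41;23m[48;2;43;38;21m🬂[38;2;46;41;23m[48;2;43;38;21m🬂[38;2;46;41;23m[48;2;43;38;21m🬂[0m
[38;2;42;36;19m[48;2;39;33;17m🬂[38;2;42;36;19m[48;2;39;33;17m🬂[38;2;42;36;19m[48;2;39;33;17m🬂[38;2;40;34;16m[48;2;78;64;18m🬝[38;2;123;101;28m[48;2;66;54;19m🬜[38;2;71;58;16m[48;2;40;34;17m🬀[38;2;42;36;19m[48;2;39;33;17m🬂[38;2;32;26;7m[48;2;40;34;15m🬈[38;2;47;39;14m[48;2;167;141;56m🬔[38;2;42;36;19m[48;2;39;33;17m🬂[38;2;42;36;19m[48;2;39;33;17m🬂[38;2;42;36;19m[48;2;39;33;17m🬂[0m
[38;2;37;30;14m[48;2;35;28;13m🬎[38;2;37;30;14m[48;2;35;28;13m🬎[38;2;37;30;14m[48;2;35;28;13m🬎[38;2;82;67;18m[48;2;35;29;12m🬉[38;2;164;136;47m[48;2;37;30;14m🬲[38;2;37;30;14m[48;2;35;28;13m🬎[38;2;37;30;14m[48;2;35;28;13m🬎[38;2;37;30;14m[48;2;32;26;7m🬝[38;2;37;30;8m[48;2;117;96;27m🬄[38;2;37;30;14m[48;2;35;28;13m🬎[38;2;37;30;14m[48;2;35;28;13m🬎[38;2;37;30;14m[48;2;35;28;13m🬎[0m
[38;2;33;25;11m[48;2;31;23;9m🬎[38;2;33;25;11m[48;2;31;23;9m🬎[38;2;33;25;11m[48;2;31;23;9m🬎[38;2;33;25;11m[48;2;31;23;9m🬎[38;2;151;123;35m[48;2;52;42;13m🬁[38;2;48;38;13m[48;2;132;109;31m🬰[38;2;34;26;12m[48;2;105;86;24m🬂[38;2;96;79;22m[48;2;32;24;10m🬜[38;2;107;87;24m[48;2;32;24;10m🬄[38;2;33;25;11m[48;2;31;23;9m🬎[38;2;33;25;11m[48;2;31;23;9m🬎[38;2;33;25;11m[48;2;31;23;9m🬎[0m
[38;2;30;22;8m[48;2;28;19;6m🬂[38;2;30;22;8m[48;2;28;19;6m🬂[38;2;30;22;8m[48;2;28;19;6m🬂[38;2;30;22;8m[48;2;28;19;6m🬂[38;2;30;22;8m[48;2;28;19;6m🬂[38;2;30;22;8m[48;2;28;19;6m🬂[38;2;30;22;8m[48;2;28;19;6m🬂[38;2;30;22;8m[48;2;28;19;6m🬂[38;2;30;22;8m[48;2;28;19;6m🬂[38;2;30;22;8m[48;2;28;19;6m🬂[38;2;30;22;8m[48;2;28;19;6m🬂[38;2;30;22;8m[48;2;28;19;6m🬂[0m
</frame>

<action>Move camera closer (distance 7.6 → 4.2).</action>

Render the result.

<frame>
[38;2;50;46;27m[48;2;47;43;24m🬂[38;2;50;46;27m[48;2;47;43;24m🬂[38;2;50;46;27m[48;2;47;43;24m🬂[38;2;49;45;26m[48;2;94;77;22m🬆[38;2;50;46;27m[48;2;102;84;23m🬂[38;2;106;87;24m[48;2;66;54;15m🬎[38;2;106;87;24m[48;2;40;33;9m🬎[38;2;112;92;26m[48;2;47;40;16m🬌[38;2;69;59;23m[48;2;141;116;33m🬰[38;2;141;116;33m[48;2;48;44;25m🬏[38;2;50;46;27m[48;2;47;43;24m🬂[38;2;50;46;27m[48;2;47;43;24m🬂[0m
[38;2;46;41;23m[48;2;43;38;21m🬂[38;2;44;39;22m[48;2;44;36;10m🬝[38;2;63;53;20m[48;2;109;89;25m🬄[38;2;118;97;27m[48;2;104;85;24m▌[38;2;80;65;18m[48;2;39;34;15m🬆[38;2;35;28;8m[48;2;43;38;21m🬂[38;2;32;26;7m[48;2;43;38;21m🬂[38;2;32;26;7m[48;2;43;38;20m🬊[38;2;32;26;7m[48;2;47;40;16m🬪[38;2;107;88;25m[48;2;43;35;10m🬊[38;2;45;40;22m[48;2;140;114;33m🬊[38;2;46;41;23m[48;2;43;38;21m🬂[0m
[38;2;42;36;19m[48;2;39;33;17m🬂[38;2;39;33;15m[48;2;95;78;22m▌[38;2;131;107;30m[48;2;147;120;34m🬆[38;2;120;99;28m[48;2;40;34;17m🬄[38;2;42;36;19m[48;2;39;33;17m🬂[38;2;42;36;19m[48;2;39;33;17m🬂[38;2;42;36;19m[48;2;39;33;17m🬂[38;2;42;36;19m[48;2;39;33;17m🬂[38;2;42;36;19m[48;2;39;33;17m🬂[38;2;32;26;7m[48;2;39;33;17m🬬[38;2;206;181;101m[48;2;84;69;20m🬁[38;2;154;126;36m[48;2;40;34;18m🬏[0m
[38;2;37;30;14m[48;2;35;28;13m🬎[38;2;113;92;26m[48;2;44;36;10m▐[38;2;155;128;38m[48;2;167;137;38m🬕[38;2;37;30;14m[48;2;35;28;13m🬎[38;2;37;30;14m[48;2;35;28;13m🬎[38;2;37;30;14m[48;2;35;28;13m🬎[38;2;37;30;14m[48;2;35;28;13m🬎[38;2;37;30;14m[48;2;35;28;13m🬎[38;2;37;30;14m[48;2;35;28;13m🬎[38;2;36;29;14m[48;2;32;26;7m▌[38;2;54;44;12m[48;2;101;83;23m▌[38;2;143;117;33m[48;2;36;29;14m▌[0m
[38;2;33;25;11m[48;2;31;23;9m🬎[38;2;85;69;19m[48;2;34;27;9m🬉[38;2;155;128;39m[48;2;114;93;26m🬨[38;2;164;134;38m[48;2;33;25;11m🬲[38;2;33;25;11m[48;2;31;23;9m🬎[38;2;33;25;11m[48;2;31;23;9m🬎[38;2;33;25;11m[48;2;31;23;9m🬎[38;2;33;25;11m[48;2;31;23;9m🬎[38;2;33;25;10m[48;2;38;31;9m🬝[38;2;34;28;7m[48;2;73;60;16m🬆[38;2;88;71;20m[48;2;117;96;27m🬄[38;2;140;115;33m[48;2;32;24;10m🬀[0m
[38;2;30;22;8m[48;2;28;19;6m🬂[38;2;32;26;7m[48;2;28;20;6m🬁[38;2;97;79;22m[48;2;40;32;9m🬉[38;2;146;119;34m[48;2;99;81;23m🬊[38;2;142;116;33m[48;2;30;22;8m🬺[38;2;30;22;8m[48;2;133;109;31m🬂[38;2;30;22;8m[48;2;114;93;26m🬂[38;2;30;22;8m[48;2;103;84;23m🬂[38;2;72;58;16m[48;2;102;84;23m🬂[38;2;91;75;21m[48;2;106;87;24m🬀[38;2;115;94;26m[48;2;28;19;6m🬆[38;2;30;22;8m[48;2;28;19;6m🬂[0m
</frame>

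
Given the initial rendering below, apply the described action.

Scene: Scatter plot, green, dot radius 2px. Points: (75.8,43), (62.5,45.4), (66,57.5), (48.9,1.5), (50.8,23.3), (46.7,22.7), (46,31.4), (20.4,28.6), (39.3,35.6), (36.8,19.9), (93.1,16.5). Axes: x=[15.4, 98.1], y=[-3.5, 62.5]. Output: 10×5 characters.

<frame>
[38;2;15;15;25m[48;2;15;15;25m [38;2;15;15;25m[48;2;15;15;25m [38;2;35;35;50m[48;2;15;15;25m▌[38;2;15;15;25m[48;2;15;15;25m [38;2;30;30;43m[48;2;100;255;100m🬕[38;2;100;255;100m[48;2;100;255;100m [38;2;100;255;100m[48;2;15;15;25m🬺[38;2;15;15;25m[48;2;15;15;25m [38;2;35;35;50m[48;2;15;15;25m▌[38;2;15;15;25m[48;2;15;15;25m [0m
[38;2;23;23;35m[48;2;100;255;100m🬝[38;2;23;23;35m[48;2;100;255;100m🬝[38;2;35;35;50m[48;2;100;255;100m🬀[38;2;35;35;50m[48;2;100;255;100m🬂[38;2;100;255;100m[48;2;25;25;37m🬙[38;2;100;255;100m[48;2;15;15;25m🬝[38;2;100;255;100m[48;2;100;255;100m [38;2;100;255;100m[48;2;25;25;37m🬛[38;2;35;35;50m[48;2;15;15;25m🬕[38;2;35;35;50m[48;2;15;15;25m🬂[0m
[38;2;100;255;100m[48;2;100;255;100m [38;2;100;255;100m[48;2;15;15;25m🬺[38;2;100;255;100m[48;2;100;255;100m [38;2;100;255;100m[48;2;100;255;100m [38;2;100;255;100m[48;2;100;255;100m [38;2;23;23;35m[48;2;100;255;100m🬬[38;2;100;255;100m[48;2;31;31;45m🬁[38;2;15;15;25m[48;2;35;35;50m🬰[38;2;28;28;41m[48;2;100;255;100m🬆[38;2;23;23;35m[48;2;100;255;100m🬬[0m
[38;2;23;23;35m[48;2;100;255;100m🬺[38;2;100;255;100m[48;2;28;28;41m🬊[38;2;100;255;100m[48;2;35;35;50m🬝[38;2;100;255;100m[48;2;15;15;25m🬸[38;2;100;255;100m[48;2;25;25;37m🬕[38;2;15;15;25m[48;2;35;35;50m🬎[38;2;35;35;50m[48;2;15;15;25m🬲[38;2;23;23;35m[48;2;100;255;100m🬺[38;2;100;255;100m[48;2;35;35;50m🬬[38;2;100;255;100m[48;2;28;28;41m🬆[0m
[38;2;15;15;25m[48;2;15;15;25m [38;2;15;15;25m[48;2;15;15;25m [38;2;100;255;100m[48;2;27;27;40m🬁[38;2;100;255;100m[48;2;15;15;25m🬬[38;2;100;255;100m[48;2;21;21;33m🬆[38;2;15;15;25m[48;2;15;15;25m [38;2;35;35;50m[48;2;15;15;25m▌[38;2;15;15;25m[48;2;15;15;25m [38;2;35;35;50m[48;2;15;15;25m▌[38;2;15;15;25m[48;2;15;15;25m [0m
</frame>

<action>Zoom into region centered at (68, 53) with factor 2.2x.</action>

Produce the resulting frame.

<frame>
[38;2;15;15;25m[48;2;15;15;25m [38;2;15;15;25m[48;2;15;15;25m [38;2;35;35;50m[48;2;15;15;25m▌[38;2;15;15;25m[48;2;15;15;25m [38;2;23;23;35m[48;2;100;255;100m🬬[38;2;15;15;25m[48;2;15;15;25m [38;2;35;35;50m[48;2;15;15;25m▌[38;2;15;15;25m[48;2;15;15;25m [38;2;35;35;50m[48;2;15;15;25m▌[38;2;15;15;25m[48;2;15;15;25m [0m
[38;2;35;35;50m[48;2;15;15;25m🬂[38;2;35;35;50m[48;2;15;15;25m🬂[38;2;35;35;50m[48;2;15;15;25m🬕[38;2;100;255;100m[48;2;25;25;37m🬫[38;2;100;255;100m[48;2;100;255;100m [38;2;100;255;100m[48;2;23;23;35m🬃[38;2;35;35;50m[48;2;15;15;25m🬕[38;2;35;35;50m[48;2;15;15;25m🬂[38;2;35;35;50m[48;2;15;15;25m🬕[38;2;35;35;50m[48;2;15;15;25m🬂[0m
[38;2;15;15;25m[48;2;35;35;50m🬰[38;2;15;15;25m[48;2;35;35;50m🬰[38;2;35;35;50m[48;2;15;15;25m🬛[38;2;23;23;35m[48;2;100;255;100m🬬[38;2;100;255;100m[48;2;27;27;40m🬀[38;2;15;15;25m[48;2;35;35;50m🬰[38;2;35;35;50m[48;2;15;15;25m🬛[38;2;15;15;25m[48;2;35;35;50m🬰[38;2;35;35;50m[48;2;15;15;25m🬛[38;2;15;15;25m[48;2;35;35;50m🬰[0m
[38;2;15;15;25m[48;2;35;35;50m🬎[38;2;15;15;25m[48;2;35;35;50m🬎[38;2;35;35;50m[48;2;100;255;100m🬐[38;2;100;255;100m[48;2;100;255;100m [38;2;27;27;40m[48;2;100;255;100m🬸[38;2;19;19;30m[48;2;100;255;100m🬝[38;2;35;35;50m[48;2;100;255;100m🬀[38;2;15;15;25m[48;2;100;255;100m🬊[38;2;35;35;50m[48;2;15;15;25m🬲[38;2;15;15;25m[48;2;35;35;50m🬎[0m
[38;2;15;15;25m[48;2;15;15;25m [38;2;15;15;25m[48;2;15;15;25m [38;2;35;35;50m[48;2;15;15;25m▌[38;2;100;255;100m[48;2;15;15;25m🬀[38;2;35;35;50m[48;2;15;15;25m▌[38;2;15;15;25m[48;2;15;15;25m [38;2;100;255;100m[48;2;28;28;41m🬊[38;2;100;255;100m[48;2;15;15;25m🬀[38;2;35;35;50m[48;2;15;15;25m▌[38;2;15;15;25m[48;2;15;15;25m [0m
</frame>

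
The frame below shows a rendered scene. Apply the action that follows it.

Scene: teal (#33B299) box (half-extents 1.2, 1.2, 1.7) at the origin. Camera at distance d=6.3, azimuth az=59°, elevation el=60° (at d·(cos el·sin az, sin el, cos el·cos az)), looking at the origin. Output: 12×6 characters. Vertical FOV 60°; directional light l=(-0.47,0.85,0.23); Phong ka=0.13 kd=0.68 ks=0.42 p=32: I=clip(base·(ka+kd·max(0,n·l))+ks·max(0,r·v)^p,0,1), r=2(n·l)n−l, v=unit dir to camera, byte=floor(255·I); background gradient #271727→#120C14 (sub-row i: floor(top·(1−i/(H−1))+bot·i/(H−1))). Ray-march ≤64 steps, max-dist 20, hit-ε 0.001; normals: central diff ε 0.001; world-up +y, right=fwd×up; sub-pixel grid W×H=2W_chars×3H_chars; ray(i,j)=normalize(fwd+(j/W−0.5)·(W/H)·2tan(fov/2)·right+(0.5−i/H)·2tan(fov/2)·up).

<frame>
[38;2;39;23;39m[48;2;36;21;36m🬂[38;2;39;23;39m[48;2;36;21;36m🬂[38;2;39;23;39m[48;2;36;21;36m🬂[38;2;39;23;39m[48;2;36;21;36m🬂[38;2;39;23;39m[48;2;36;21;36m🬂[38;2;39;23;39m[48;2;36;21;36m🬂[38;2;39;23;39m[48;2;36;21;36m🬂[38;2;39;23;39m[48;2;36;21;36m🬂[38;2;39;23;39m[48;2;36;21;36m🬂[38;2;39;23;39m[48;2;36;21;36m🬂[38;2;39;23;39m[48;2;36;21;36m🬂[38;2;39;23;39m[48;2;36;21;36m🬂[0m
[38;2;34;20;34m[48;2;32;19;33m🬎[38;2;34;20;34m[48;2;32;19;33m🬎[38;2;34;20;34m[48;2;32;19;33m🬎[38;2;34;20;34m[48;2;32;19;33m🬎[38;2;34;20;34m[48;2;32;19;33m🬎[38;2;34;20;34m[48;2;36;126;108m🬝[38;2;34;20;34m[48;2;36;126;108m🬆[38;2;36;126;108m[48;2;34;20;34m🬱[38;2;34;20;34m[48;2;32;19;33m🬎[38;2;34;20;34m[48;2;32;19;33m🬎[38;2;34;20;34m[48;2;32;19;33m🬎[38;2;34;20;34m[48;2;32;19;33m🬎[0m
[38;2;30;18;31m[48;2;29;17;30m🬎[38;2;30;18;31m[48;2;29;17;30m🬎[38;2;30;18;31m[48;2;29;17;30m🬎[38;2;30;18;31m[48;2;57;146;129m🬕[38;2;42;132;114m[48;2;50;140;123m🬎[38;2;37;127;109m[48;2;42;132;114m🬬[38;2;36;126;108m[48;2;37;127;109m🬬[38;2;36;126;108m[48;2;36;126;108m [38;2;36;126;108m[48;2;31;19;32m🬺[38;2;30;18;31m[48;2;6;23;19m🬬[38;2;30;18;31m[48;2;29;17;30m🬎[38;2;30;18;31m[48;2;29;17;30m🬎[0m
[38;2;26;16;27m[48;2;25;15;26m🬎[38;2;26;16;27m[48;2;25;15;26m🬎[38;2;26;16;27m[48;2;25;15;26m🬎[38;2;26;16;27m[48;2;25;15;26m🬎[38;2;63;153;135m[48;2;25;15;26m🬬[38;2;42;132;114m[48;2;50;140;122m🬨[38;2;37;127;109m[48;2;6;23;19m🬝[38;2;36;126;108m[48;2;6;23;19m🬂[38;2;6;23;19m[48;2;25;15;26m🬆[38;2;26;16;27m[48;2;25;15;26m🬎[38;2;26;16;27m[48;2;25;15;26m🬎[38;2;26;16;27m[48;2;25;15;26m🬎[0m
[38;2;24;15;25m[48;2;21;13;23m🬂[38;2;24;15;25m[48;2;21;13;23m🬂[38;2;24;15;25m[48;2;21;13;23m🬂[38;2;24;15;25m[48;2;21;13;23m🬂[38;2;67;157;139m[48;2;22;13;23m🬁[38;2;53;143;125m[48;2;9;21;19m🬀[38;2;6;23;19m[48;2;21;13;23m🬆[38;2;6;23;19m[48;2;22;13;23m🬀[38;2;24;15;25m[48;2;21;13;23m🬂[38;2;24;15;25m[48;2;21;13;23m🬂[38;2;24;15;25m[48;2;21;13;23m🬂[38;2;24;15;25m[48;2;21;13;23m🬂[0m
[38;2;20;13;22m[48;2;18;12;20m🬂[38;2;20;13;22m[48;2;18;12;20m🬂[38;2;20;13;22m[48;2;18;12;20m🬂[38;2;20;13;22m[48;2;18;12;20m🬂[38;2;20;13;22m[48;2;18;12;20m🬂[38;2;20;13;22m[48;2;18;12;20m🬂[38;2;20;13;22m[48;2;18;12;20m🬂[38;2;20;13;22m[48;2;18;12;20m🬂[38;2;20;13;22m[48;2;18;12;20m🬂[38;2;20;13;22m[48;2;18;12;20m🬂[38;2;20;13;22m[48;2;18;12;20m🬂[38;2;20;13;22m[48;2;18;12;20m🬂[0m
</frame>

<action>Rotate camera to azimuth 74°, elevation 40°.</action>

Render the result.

<frame>
[38;2;39;23;39m[48;2;36;21;36m🬂[38;2;39;23;39m[48;2;36;21;36m🬂[38;2;39;23;39m[48;2;36;21;36m🬂[38;2;39;23;39m[48;2;36;21;36m🬂[38;2;39;23;39m[48;2;36;21;36m🬂[38;2;39;23;39m[48;2;36;21;36m🬂[38;2;39;23;39m[48;2;36;21;36m🬂[38;2;39;23;39m[48;2;36;21;36m🬂[38;2;39;23;39m[48;2;36;21;36m🬂[38;2;39;23;39m[48;2;36;21;36m🬂[38;2;39;23;39m[48;2;36;21;36m🬂[38;2;39;23;39m[48;2;36;21;36m🬂[0m
[38;2;34;20;34m[48;2;32;19;33m🬎[38;2;34;20;34m[48;2;32;19;33m🬎[38;2;34;20;34m[48;2;32;19;33m🬎[38;2;34;20;34m[48;2;32;19;33m🬎[38;2;34;20;34m[48;2;32;19;33m🬎[38;2;34;20;34m[48;2;36;126;108m🬝[38;2;34;20;34m[48;2;36;126;108m🬎[38;2;34;20;34m[48;2;36;126;108m🬎[38;2;34;20;34m[48;2;32;19;33m🬎[38;2;34;20;34m[48;2;32;19;33m🬎[38;2;34;20;34m[48;2;32;19;33m🬎[38;2;34;20;34m[48;2;32;19;33m🬎[0m
[38;2;30;18;31m[48;2;29;17;30m🬎[38;2;30;18;31m[48;2;29;17;30m🬎[38;2;30;18;31m[48;2;29;17;30m🬎[38;2;36;126;108m[48;2;29;17;30m🬁[38;2;36;126;108m[48;2;37;127;109m🬎[38;2;36;126;108m[48;2;36;126;109m🬬[38;2;36;126;108m[48;2;36;126;108m [38;2;36;126;108m[48;2;36;126;108m [38;2;36;126;108m[48;2;14;21;23m🬌[38;2;30;18;31m[48;2;29;17;30m🬎[38;2;30;18;31m[48;2;29;17;30m🬎[38;2;30;18;31m[48;2;29;17;30m🬎[0m
[38;2;26;16;27m[48;2;25;15;26m🬎[38;2;26;16;27m[48;2;25;15;26m🬎[38;2;26;16;27m[48;2;25;15;26m🬎[38;2;26;16;27m[48;2;25;15;26m🬎[38;2;39;129;111m[48;2;6;23;19m🬂[38;2;6;23;19m[48;2;6;23;19m [38;2;6;23;19m[48;2;6;23;19m [38;2;6;23;19m[48;2;6;23;19m [38;2;6;23;19m[48;2;6;23;19m [38;2;26;16;27m[48;2;25;15;26m🬎[38;2;26;16;27m[48;2;25;15;26m🬎[38;2;26;16;27m[48;2;25;15;26m🬎[0m
[38;2;24;15;25m[48;2;21;13;23m🬂[38;2;24;15;25m[48;2;21;13;23m🬂[38;2;24;15;25m[48;2;21;13;23m🬂[38;2;24;15;25m[48;2;21;13;23m🬂[38;2;6;23;19m[48;2;21;13;23m🬨[38;2;6;23;19m[48;2;21;13;23m🬎[38;2;6;23;19m[48;2;21;13;23m🬎[38;2;6;23;19m[48;2;21;13;23m🬂[38;2;6;23;19m[48;2;22;13;23m🬀[38;2;24;15;25m[48;2;21;13;23m🬂[38;2;24;15;25m[48;2;21;13;23m🬂[38;2;24;15;25m[48;2;21;13;23m🬂[0m
[38;2;20;13;22m[48;2;18;12;20m🬂[38;2;20;13;22m[48;2;18;12;20m🬂[38;2;20;13;22m[48;2;18;12;20m🬂[38;2;20;13;22m[48;2;18;12;20m🬂[38;2;20;13;22m[48;2;18;12;20m🬂[38;2;20;13;22m[48;2;18;12;20m🬂[38;2;20;13;22m[48;2;18;12;20m🬂[38;2;20;13;22m[48;2;18;12;20m🬂[38;2;20;13;22m[48;2;18;12;20m🬂[38;2;20;13;22m[48;2;18;12;20m🬂[38;2;20;13;22m[48;2;18;12;20m🬂[38;2;20;13;22m[48;2;18;12;20m🬂[0m
</frame>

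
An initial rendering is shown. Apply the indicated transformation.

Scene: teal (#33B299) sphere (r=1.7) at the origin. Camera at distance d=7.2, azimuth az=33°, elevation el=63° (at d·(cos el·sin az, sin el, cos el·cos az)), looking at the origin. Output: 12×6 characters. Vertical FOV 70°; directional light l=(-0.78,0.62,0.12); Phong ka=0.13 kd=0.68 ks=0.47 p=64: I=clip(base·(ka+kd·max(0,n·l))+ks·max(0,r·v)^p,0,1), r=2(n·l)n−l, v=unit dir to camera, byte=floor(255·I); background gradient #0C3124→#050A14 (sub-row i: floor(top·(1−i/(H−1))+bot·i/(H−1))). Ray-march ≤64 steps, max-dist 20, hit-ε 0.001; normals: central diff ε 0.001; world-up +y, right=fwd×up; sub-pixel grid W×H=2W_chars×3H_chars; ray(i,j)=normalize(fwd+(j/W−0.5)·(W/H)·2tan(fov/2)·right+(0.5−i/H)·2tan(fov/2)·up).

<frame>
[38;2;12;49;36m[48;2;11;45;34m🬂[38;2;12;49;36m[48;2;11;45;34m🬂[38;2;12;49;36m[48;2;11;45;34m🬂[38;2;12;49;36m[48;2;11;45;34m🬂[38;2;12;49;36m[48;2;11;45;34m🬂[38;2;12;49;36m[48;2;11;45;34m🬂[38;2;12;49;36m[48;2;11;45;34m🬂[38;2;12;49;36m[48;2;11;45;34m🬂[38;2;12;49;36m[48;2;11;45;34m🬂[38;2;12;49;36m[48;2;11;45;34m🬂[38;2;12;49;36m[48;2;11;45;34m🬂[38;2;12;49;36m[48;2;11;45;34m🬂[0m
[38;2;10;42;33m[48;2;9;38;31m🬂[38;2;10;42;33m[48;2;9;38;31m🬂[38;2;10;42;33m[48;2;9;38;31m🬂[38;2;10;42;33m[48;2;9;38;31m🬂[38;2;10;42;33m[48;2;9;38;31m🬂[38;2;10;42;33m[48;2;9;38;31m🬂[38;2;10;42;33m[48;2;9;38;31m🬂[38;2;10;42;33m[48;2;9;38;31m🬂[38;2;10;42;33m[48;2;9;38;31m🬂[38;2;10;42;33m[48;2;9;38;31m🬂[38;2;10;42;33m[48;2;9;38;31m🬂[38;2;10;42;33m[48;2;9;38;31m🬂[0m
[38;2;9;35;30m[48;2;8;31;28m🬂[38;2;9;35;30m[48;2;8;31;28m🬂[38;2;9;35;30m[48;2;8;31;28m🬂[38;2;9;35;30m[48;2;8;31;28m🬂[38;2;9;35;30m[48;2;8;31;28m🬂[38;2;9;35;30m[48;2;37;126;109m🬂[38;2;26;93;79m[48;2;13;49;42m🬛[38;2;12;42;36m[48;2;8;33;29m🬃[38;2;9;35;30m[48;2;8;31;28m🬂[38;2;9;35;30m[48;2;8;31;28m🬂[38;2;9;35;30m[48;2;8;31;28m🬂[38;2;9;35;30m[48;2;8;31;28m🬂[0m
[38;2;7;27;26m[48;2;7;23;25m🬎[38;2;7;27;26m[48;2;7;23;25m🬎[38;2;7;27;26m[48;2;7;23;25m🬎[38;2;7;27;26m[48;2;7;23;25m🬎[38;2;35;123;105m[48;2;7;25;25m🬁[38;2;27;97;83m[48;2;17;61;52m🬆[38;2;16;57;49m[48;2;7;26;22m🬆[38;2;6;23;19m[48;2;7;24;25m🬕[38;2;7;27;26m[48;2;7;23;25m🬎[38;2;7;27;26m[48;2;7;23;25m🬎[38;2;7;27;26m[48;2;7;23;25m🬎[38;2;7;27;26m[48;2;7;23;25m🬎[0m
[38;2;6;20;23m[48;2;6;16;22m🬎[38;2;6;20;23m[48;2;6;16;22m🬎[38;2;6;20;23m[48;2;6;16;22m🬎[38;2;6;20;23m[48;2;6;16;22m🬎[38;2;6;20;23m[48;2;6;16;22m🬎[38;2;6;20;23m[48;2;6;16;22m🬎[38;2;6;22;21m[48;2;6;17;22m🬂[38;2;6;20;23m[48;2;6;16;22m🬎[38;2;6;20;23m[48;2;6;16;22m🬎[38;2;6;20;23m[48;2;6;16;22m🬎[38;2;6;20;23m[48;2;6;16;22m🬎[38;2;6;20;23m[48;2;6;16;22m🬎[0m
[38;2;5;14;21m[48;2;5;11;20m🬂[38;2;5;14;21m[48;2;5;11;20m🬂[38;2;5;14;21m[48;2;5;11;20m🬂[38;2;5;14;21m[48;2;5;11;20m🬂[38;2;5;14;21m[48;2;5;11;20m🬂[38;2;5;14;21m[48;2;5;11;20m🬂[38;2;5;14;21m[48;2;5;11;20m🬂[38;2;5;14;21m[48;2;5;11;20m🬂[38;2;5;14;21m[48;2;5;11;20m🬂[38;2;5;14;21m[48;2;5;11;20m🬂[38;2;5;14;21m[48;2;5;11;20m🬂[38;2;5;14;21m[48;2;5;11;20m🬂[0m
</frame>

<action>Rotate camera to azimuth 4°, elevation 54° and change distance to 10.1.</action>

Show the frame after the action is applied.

<frame>
[38;2;12;49;36m[48;2;11;45;34m🬂[38;2;12;49;36m[48;2;11;45;34m🬂[38;2;12;49;36m[48;2;11;45;34m🬂[38;2;12;49;36m[48;2;11;45;34m🬂[38;2;12;49;36m[48;2;11;45;34m🬂[38;2;12;49;36m[48;2;11;45;34m🬂[38;2;12;49;36m[48;2;11;45;34m🬂[38;2;12;49;36m[48;2;11;45;34m🬂[38;2;12;49;36m[48;2;11;45;34m🬂[38;2;12;49;36m[48;2;11;45;34m🬂[38;2;12;49;36m[48;2;11;45;34m🬂[38;2;12;49;36m[48;2;11;45;34m🬂[0m
[38;2;10;42;33m[48;2;9;38;31m🬂[38;2;10;42;33m[48;2;9;38;31m🬂[38;2;10;42;33m[48;2;9;38;31m🬂[38;2;10;42;33m[48;2;9;38;31m🬂[38;2;10;42;33m[48;2;9;38;31m🬂[38;2;10;42;33m[48;2;9;38;31m🬂[38;2;10;42;33m[48;2;9;38;31m🬂[38;2;10;42;33m[48;2;9;38;31m🬂[38;2;10;42;33m[48;2;9;38;31m🬂[38;2;10;42;33m[48;2;9;38;31m🬂[38;2;10;42;33m[48;2;9;38;31m🬂[38;2;10;42;33m[48;2;9;38;31m🬂[0m
[38;2;9;35;30m[48;2;8;31;28m🬂[38;2;9;35;30m[48;2;8;31;28m🬂[38;2;9;35;30m[48;2;8;31;28m🬂[38;2;9;35;30m[48;2;8;31;28m🬂[38;2;9;35;30m[48;2;8;31;28m🬂[38;2;8;32;29m[48;2;37;130;111m🬝[38;2;10;39;33m[48;2;26;94;80m🬨[38;2;9;35;30m[48;2;8;31;28m🬂[38;2;9;35;30m[48;2;8;31;28m🬂[38;2;9;35;30m[48;2;8;31;28m🬂[38;2;9;35;30m[48;2;8;31;28m🬂[38;2;9;35;30m[48;2;8;31;28m🬂[0m
[38;2;7;27;26m[48;2;7;23;25m🬎[38;2;7;27;26m[48;2;7;23;25m🬎[38;2;7;27;26m[48;2;7;23;25m🬎[38;2;7;27;26m[48;2;7;23;25m🬎[38;2;7;27;26m[48;2;7;23;25m🬎[38;2;35;121;104m[48;2;7;24;25m🬊[38;2;22;78;67m[48;2;8;29;26m🬄[38;2;6;23;19m[48;2;7;25;25m🬀[38;2;7;27;26m[48;2;7;23;25m🬎[38;2;7;27;26m[48;2;7;23;25m🬎[38;2;7;27;26m[48;2;7;23;25m🬎[38;2;7;27;26m[48;2;7;23;25m🬎[0m
[38;2;6;20;23m[48;2;6;16;22m🬎[38;2;6;20;23m[48;2;6;16;22m🬎[38;2;6;20;23m[48;2;6;16;22m🬎[38;2;6;20;23m[48;2;6;16;22m🬎[38;2;6;20;23m[48;2;6;16;22m🬎[38;2;6;20;23m[48;2;6;16;22m🬎[38;2;6;20;23m[48;2;6;16;22m🬎[38;2;6;20;23m[48;2;6;16;22m🬎[38;2;6;20;23m[48;2;6;16;22m🬎[38;2;6;20;23m[48;2;6;16;22m🬎[38;2;6;20;23m[48;2;6;16;22m🬎[38;2;6;20;23m[48;2;6;16;22m🬎[0m
[38;2;5;14;21m[48;2;5;11;20m🬂[38;2;5;14;21m[48;2;5;11;20m🬂[38;2;5;14;21m[48;2;5;11;20m🬂[38;2;5;14;21m[48;2;5;11;20m🬂[38;2;5;14;21m[48;2;5;11;20m🬂[38;2;5;14;21m[48;2;5;11;20m🬂[38;2;5;14;21m[48;2;5;11;20m🬂[38;2;5;14;21m[48;2;5;11;20m🬂[38;2;5;14;21m[48;2;5;11;20m🬂[38;2;5;14;21m[48;2;5;11;20m🬂[38;2;5;14;21m[48;2;5;11;20m🬂[38;2;5;14;21m[48;2;5;11;20m🬂[0m
</frame>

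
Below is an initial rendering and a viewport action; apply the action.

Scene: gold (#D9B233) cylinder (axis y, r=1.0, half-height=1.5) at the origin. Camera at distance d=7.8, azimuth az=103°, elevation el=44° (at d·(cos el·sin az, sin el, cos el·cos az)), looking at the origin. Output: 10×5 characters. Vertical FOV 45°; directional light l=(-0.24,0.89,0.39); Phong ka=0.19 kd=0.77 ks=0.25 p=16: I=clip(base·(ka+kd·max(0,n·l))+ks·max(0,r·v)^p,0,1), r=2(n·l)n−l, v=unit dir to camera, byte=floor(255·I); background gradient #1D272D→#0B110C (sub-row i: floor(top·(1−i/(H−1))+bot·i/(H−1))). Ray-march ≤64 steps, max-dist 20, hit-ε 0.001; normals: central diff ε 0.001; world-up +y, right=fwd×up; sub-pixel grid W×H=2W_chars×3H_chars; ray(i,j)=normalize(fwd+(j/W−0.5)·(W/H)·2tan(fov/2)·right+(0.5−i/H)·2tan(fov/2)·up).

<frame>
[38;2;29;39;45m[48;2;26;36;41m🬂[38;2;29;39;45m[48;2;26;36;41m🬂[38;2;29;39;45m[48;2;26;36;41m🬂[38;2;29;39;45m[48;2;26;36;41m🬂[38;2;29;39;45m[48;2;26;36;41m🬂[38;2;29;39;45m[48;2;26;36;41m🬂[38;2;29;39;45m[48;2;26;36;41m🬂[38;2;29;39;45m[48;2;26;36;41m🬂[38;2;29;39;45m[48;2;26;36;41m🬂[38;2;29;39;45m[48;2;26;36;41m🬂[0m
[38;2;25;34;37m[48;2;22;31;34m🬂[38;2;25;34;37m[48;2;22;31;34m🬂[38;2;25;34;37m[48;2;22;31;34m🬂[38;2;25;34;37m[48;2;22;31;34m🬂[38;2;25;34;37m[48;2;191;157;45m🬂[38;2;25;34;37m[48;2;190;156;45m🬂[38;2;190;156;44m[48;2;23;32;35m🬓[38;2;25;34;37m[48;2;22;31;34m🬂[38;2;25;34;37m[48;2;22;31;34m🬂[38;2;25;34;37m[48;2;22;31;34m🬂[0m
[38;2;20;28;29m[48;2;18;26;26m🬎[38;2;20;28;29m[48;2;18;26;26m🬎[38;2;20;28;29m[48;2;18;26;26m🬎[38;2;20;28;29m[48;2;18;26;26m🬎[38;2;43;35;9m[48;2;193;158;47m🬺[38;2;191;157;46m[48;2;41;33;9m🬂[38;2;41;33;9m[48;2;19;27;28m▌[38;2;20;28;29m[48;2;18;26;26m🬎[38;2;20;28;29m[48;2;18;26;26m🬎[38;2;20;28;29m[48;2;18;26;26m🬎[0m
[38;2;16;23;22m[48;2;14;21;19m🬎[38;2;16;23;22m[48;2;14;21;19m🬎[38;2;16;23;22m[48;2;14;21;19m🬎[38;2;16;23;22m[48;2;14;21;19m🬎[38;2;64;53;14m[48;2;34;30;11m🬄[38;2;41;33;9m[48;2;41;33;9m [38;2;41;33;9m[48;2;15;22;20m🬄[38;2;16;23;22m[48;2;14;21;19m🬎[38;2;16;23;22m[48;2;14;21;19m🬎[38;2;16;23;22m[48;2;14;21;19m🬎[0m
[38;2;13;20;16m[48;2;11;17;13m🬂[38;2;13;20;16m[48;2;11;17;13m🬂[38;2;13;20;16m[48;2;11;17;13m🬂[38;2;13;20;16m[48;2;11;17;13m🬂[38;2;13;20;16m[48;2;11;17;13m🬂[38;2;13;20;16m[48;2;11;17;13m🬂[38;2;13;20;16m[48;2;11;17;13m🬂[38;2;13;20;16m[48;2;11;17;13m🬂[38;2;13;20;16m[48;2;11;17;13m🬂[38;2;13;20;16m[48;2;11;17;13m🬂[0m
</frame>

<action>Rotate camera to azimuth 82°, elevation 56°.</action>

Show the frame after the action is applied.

<frame>
[38;2;29;39;45m[48;2;26;36;41m🬂[38;2;29;39;45m[48;2;26;36;41m🬂[38;2;29;39;45m[48;2;26;36;41m🬂[38;2;29;39;45m[48;2;26;36;41m🬂[38;2;29;39;45m[48;2;26;36;41m🬂[38;2;29;39;45m[48;2;26;36;41m🬂[38;2;29;39;45m[48;2;26;36;41m🬂[38;2;29;39;45m[48;2;26;36;41m🬂[38;2;29;39;45m[48;2;26;36;41m🬂[38;2;29;39;45m[48;2;26;36;41m🬂[0m
[38;2;25;34;37m[48;2;22;31;34m🬂[38;2;25;34;37m[48;2;22;31;34m🬂[38;2;25;34;37m[48;2;22;31;34m🬂[38;2;25;34;37m[48;2;22;31;34m🬂[38;2;25;34;37m[48;2;191;157;46m🬂[38;2;25;34;37m[48;2;190;156;45m🬂[38;2;190;156;44m[48;2;23;32;35m🬓[38;2;25;34;37m[48;2;22;31;34m🬂[38;2;25;34;37m[48;2;22;31;34m🬂[38;2;25;34;37m[48;2;22;31;34m🬂[0m
[38;2;20;28;29m[48;2;18;26;26m🬎[38;2;20;28;29m[48;2;18;26;26m🬎[38;2;20;28;29m[48;2;18;26;26m🬎[38;2;20;28;29m[48;2;18;26;26m🬎[38;2;193;159;48m[48;2;61;49;13m🬊[38;2;191;157;46m[48;2;41;33;9m🬎[38;2;190;156;45m[48;2;28;29;20m🬀[38;2;20;28;29m[48;2;18;26;26m🬎[38;2;20;28;29m[48;2;18;26;26m🬎[38;2;20;28;29m[48;2;18;26;26m🬎[0m
[38;2;16;23;22m[48;2;14;21;19m🬎[38;2;16;23;22m[48;2;14;21;19m🬎[38;2;16;23;22m[48;2;14;21;19m🬎[38;2;16;23;22m[48;2;14;21;19m🬎[38;2;87;71;20m[48;2;25;26;15m🬀[38;2;41;33;9m[48;2;14;21;19m🬝[38;2;41;33;9m[48;2;15;22;20m🬀[38;2;16;23;22m[48;2;14;21;19m🬎[38;2;16;23;22m[48;2;14;21;19m🬎[38;2;16;23;22m[48;2;14;21;19m🬎[0m
[38;2;13;20;16m[48;2;11;17;13m🬂[38;2;13;20;16m[48;2;11;17;13m🬂[38;2;13;20;16m[48;2;11;17;13m🬂[38;2;13;20;16m[48;2;11;17;13m🬂[38;2;13;20;16m[48;2;11;17;13m🬂[38;2;13;20;16m[48;2;11;17;13m🬂[38;2;13;20;16m[48;2;11;17;13m🬂[38;2;13;20;16m[48;2;11;17;13m🬂[38;2;13;20;16m[48;2;11;17;13m🬂[38;2;13;20;16m[48;2;11;17;13m🬂[0m
</frame>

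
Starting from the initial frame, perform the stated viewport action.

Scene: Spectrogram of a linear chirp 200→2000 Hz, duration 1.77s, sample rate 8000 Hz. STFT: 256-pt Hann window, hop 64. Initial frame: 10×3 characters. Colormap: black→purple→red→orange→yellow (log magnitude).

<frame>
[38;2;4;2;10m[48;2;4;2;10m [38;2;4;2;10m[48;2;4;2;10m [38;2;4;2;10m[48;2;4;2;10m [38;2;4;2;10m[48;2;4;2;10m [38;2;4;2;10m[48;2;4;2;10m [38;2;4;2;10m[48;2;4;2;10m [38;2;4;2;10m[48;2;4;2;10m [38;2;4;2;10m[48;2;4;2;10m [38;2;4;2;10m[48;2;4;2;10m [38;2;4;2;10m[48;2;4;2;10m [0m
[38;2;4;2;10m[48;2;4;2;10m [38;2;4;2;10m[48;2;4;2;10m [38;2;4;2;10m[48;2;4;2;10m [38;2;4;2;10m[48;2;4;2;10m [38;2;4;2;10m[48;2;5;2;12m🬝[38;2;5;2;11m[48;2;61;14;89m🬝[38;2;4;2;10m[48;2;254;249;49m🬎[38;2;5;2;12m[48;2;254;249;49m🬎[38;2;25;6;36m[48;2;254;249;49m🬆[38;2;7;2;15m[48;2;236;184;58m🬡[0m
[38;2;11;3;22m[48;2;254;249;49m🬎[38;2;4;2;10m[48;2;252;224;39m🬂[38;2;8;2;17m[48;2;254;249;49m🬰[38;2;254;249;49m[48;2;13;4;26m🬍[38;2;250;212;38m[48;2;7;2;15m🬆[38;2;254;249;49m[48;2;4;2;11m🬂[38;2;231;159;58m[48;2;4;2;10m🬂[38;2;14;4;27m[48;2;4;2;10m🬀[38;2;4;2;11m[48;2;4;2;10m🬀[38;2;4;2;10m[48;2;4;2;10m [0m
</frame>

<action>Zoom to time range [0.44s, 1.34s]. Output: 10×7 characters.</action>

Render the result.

<frame>
[38;2;4;2;10m[48;2;4;2;10m [38;2;4;2;10m[48;2;4;2;10m [38;2;4;2;10m[48;2;4;2;10m [38;2;4;2;10m[48;2;4;2;10m [38;2;4;2;10m[48;2;4;2;10m [38;2;4;2;10m[48;2;4;2;10m [38;2;4;2;10m[48;2;4;2;10m [38;2;4;2;10m[48;2;4;2;10m [38;2;4;2;10m[48;2;4;2;10m [38;2;4;2;10m[48;2;4;2;10m [0m
[38;2;4;2;10m[48;2;4;2;10m [38;2;4;2;10m[48;2;4;2;10m [38;2;4;2;10m[48;2;4;2;10m [38;2;4;2;10m[48;2;4;2;10m [38;2;4;2;10m[48;2;4;2;10m [38;2;4;2;10m[48;2;4;2;10m [38;2;4;2;10m[48;2;4;2;10m [38;2;4;2;10m[48;2;4;2;10m [38;2;4;2;10m[48;2;4;2;10m [38;2;4;2;10m[48;2;4;2;10m [0m
[38;2;4;2;10m[48;2;4;2;10m [38;2;4;2;10m[48;2;4;2;10m [38;2;4;2;10m[48;2;4;2;10m [38;2;4;2;10m[48;2;4;2;10m [38;2;4;2;10m[48;2;4;2;10m [38;2;4;2;10m[48;2;4;2;10m [38;2;4;2;10m[48;2;4;2;10m [38;2;4;2;10m[48;2;4;2;10m [38;2;4;2;10m[48;2;4;2;10m [38;2;4;2;10m[48;2;4;2;10m [0m
[38;2;4;2;10m[48;2;4;2;10m [38;2;4;2;10m[48;2;4;2;10m [38;2;4;2;10m[48;2;4;2;10m [38;2;4;2;10m[48;2;4;2;10m [38;2;4;2;10m[48;2;4;2;10m [38;2;4;2;10m[48;2;4;2;10m [38;2;4;2;10m[48;2;4;2;10m [38;2;4;2;10m[48;2;4;2;10m [38;2;4;2;10m[48;2;5;2;11m🬝[38;2;4;2;10m[48;2;6;2;14m🬎[0m
[38;2;4;2;10m[48;2;4;2;10m [38;2;4;2;10m[48;2;4;2;11m🬝[38;2;4;2;10m[48;2;5;2;13m🬝[38;2;4;2;10m[48;2;8;2;17m🬎[38;2;8;2;17m[48;2;116;29;85m🬝[38;2;6;2;13m[48;2;253;236;44m🬎[38;2;21;5;35m[48;2;254;249;49m🬎[38;2;7;2;15m[48;2;253;234;43m🬂[38;2;25;6;46m[48;2;238;189;55m🬡[38;2;247;213;47m[48;2;10;3;21m🬎[0m
[38;2;17;4;32m[48;2;246;205;44m🬆[38;2;10;3;20m[48;2;249;217;44m🬂[38;2;254;249;49m[48;2;70;18;56m🬋[38;2;253;235;43m[48;2;7;2;16m🬎[38;2;254;249;49m[48;2;24;6;36m🬂[38;2;253;238;45m[48;2;6;2;13m🬂[38;2;131;33;84m[48;2;8;2;17m🬀[38;2;10;3;21m[48;2;4;2;11m🬀[38;2;6;2;13m[48;2;4;2;10m🬀[38;2;4;2;11m[48;2;4;2;10m🬀[0m
[38;2;25;6;46m[48;2;6;2;13m🬀[38;2;6;2;14m[48;2;4;2;10m🬂[38;2;5;2;12m[48;2;4;2;10m🬀[38;2;4;2;11m[48;2;4;2;10m🬀[38;2;4;2;10m[48;2;4;2;10m [38;2;4;2;10m[48;2;4;2;10m [38;2;4;2;10m[48;2;4;2;10m [38;2;4;2;10m[48;2;4;2;10m [38;2;4;2;10m[48;2;4;2;10m [38;2;4;2;10m[48;2;4;2;10m [0m
</frame>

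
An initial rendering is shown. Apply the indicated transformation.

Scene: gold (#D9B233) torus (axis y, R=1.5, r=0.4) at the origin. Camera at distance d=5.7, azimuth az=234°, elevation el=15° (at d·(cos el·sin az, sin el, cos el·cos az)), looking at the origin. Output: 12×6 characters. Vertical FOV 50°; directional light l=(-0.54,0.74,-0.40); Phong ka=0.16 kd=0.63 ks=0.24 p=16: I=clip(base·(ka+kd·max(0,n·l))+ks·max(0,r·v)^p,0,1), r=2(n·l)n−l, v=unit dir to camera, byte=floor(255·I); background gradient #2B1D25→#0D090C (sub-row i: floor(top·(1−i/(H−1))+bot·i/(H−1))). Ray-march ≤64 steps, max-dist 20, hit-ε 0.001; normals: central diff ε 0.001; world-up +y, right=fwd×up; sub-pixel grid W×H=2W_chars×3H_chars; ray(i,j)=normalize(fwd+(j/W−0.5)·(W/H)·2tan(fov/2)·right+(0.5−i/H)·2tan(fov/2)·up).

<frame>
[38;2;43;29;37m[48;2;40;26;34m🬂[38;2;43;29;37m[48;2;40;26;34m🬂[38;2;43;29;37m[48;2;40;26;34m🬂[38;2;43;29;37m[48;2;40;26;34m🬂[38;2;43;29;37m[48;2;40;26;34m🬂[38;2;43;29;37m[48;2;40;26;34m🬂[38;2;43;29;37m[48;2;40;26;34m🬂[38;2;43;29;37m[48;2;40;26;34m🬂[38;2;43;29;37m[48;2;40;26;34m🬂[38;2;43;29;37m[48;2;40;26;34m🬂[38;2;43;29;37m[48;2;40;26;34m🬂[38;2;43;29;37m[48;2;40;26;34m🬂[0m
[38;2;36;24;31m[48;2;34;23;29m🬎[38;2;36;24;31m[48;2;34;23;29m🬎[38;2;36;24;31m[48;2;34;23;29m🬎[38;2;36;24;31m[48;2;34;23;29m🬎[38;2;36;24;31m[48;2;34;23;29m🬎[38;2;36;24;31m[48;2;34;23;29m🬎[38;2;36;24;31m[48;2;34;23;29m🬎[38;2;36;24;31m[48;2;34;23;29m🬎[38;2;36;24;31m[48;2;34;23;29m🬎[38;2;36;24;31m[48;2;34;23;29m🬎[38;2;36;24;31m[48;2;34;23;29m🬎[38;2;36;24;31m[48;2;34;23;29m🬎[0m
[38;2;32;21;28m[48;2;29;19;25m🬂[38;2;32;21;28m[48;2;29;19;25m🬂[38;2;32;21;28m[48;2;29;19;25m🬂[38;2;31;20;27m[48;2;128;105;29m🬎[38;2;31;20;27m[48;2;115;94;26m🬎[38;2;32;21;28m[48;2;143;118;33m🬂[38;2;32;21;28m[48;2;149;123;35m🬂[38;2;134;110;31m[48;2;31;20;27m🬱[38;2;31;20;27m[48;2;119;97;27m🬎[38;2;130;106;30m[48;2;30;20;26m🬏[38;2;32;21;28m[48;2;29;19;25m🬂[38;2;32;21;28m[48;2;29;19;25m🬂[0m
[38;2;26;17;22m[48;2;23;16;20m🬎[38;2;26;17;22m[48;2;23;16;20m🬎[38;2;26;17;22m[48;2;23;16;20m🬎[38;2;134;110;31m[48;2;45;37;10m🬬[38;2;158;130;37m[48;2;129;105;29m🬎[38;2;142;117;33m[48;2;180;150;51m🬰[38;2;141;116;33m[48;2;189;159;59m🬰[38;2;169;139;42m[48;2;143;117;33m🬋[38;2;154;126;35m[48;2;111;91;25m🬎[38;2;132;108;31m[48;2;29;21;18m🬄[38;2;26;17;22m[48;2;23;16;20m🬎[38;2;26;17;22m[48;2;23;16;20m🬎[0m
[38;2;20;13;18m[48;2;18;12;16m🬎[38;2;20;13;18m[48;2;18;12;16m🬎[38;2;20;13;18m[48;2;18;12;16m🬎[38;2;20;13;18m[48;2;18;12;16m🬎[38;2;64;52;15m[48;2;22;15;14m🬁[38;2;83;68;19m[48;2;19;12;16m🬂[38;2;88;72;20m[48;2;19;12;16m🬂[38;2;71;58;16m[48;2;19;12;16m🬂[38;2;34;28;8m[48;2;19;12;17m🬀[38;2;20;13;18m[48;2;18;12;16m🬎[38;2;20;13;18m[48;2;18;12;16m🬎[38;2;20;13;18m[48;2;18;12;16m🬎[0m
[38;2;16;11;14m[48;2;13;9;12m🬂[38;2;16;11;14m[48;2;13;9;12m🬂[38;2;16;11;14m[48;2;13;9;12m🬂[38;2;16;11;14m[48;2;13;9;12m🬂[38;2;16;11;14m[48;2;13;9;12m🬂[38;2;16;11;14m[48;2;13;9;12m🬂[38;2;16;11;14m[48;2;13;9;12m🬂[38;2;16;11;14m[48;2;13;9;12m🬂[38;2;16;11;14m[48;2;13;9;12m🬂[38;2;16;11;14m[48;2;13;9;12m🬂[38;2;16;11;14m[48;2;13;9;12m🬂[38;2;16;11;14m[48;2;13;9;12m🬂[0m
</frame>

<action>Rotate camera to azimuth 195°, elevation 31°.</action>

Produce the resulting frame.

<frame>
[38;2;43;29;37m[48;2;40;26;34m🬂[38;2;43;29;37m[48;2;40;26;34m🬂[38;2;43;29;37m[48;2;40;26;34m🬂[38;2;43;29;37m[48;2;40;26;34m🬂[38;2;43;29;37m[48;2;40;26;34m🬂[38;2;43;29;37m[48;2;40;26;34m🬂[38;2;43;29;37m[48;2;40;26;34m🬂[38;2;43;29;37m[48;2;40;26;34m🬂[38;2;43;29;37m[48;2;40;26;34m🬂[38;2;43;29;37m[48;2;40;26;34m🬂[38;2;43;29;37m[48;2;40;26;34m🬂[38;2;43;29;37m[48;2;40;26;34m🬂[0m
[38;2;36;24;31m[48;2;34;23;29m🬎[38;2;36;24;31m[48;2;34;23;29m🬎[38;2;36;24;31m[48;2;34;23;29m🬎[38;2;36;24;31m[48;2;34;23;29m🬎[38;2;36;24;31m[48;2;34;23;29m🬎[38;2;36;24;31m[48;2;34;23;29m🬎[38;2;36;24;31m[48;2;34;23;29m🬎[38;2;36;24;31m[48;2;34;23;29m🬎[38;2;36;24;31m[48;2;34;23;29m🬎[38;2;36;24;31m[48;2;34;23;29m🬎[38;2;36;24;31m[48;2;34;23;29m🬎[38;2;36;24;31m[48;2;34;23;29m🬎[0m
[38;2;32;21;28m[48;2;29;19;25m🬂[38;2;32;21;28m[48;2;29;19;25m🬂[38;2;32;21;28m[48;2;29;19;25m🬂[38;2;44;32;25m[48;2;117;96;27m🬎[38;2;32;21;28m[48;2;151;123;35m🬂[38;2;154;127;38m[48;2;58;48;13m🬎[38;2;137;112;32m[48;2;31;23;16m🬎[38;2;117;96;27m[48;2;33;25;14m🬌[38;2;42;30;23m[48;2;125;103;29m🬒[38;2;150;123;35m[48;2;30;20;26m🬏[38;2;32;21;28m[48;2;29;19;25m🬂[38;2;32;21;28m[48;2;29;19;25m🬂[0m
[38;2;26;17;22m[48;2;23;16;20m🬎[38;2;26;17;22m[48;2;23;16;20m🬎[38;2;26;17;22m[48;2;23;16;20m🬎[38;2;126;103;29m[48;2;92;76;21m🬨[38;2;26;17;22m[48;2;132;108;30m🬉[38;2;26;17;22m[48;2;141;115;32m🬎[38;2;26;17;22m[48;2;138;113;32m🬎[38;2;26;17;22m[48;2;153;125;35m🬎[38;2;34;28;8m[48;2;148;121;34m🬀[38;2;161;133;37m[48;2;25;17;21m▌[38;2;26;17;22m[48;2;23;16;20m🬎[38;2;26;17;22m[48;2;23;16;20m🬎[0m
[38;2;20;13;18m[48;2;18;12;16m🬎[38;2;20;13;18m[48;2;18;12;16m🬎[38;2;20;13;18m[48;2;18;12;16m🬎[38;2;87;71;20m[48;2;19;12;17m🬁[38;2;118;96;27m[48;2;33;26;15m🬊[38;2;138;113;32m[48;2;46;37;10m🬎[38;2;161;134;46m[48;2;70;58;16m🬎[38;2;176;148;58m[48;2;26;20;12m🬎[38;2;145;119;33m[48;2;18;12;16m🬆[38;2;20;13;18m[48;2;18;12;16m🬎[38;2;20;13;18m[48;2;18;12;16m🬎[38;2;20;13;18m[48;2;18;12;16m🬎[0m
[38;2;16;11;14m[48;2;13;9;12m🬂[38;2;16;11;14m[48;2;13;9;12m🬂[38;2;16;11;14m[48;2;13;9;12m🬂[38;2;16;11;14m[48;2;13;9;12m🬂[38;2;16;11;14m[48;2;13;9;12m🬂[38;2;16;11;14m[48;2;13;9;12m🬂[38;2;16;11;14m[48;2;13;9;12m🬂[38;2;16;11;14m[48;2;13;9;12m🬂[38;2;16;11;14m[48;2;13;9;12m🬂[38;2;16;11;14m[48;2;13;9;12m🬂[38;2;16;11;14m[48;2;13;9;12m🬂[38;2;16;11;14m[48;2;13;9;12m🬂[0m
</frame>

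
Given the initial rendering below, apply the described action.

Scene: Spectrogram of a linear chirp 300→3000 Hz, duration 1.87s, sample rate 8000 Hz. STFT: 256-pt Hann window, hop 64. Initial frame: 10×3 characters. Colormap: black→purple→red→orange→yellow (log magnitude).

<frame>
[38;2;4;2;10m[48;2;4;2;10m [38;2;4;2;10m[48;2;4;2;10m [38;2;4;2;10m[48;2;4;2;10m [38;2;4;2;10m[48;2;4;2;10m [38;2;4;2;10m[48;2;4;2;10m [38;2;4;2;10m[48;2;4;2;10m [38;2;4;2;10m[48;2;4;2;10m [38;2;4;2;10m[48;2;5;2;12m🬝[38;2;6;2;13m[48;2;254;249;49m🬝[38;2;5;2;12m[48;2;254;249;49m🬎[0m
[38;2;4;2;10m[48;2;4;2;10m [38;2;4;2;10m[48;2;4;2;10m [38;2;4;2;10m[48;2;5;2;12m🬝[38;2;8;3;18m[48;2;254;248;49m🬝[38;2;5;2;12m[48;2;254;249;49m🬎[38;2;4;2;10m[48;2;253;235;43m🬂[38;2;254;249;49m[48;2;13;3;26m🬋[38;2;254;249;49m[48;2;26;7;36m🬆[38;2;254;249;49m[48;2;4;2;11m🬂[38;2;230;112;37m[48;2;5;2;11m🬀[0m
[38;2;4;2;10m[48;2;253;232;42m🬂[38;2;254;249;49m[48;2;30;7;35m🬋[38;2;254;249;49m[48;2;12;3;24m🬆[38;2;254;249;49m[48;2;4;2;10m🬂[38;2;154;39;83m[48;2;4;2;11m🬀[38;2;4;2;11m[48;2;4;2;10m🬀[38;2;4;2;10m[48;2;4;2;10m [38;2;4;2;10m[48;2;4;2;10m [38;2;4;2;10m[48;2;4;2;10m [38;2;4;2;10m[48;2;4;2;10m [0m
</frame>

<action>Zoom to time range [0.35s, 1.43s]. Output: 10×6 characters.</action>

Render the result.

<frame>
[38;2;4;2;10m[48;2;4;2;10m [38;2;4;2;10m[48;2;4;2;10m [38;2;4;2;10m[48;2;4;2;10m [38;2;4;2;10m[48;2;4;2;10m [38;2;4;2;10m[48;2;4;2;10m [38;2;4;2;10m[48;2;4;2;10m [38;2;4;2;10m[48;2;4;2;10m [38;2;4;2;10m[48;2;4;2;10m [38;2;4;2;10m[48;2;4;2;10m [38;2;4;2;10m[48;2;4;2;10m [0m
[38;2;4;2;10m[48;2;4;2;10m [38;2;4;2;10m[48;2;4;2;10m [38;2;4;2;10m[48;2;4;2;10m [38;2;4;2;10m[48;2;4;2;10m [38;2;4;2;10m[48;2;4;2;10m [38;2;4;2;10m[48;2;4;2;10m [38;2;4;2;10m[48;2;4;2;10m [38;2;4;2;10m[48;2;4;2;10m [38;2;4;2;10m[48;2;4;2;10m [38;2;4;2;10m[48;2;4;2;11m🬝[0m
[38;2;4;2;10m[48;2;4;2;10m [38;2;4;2;10m[48;2;4;2;10m [38;2;4;2;10m[48;2;4;2;10m [38;2;4;2;10m[48;2;4;2;10m [38;2;4;2;10m[48;2;4;2;10m [38;2;4;2;10m[48;2;5;2;11m🬝[38;2;4;2;11m[48;2;14;4;27m🬝[38;2;4;2;11m[48;2;233;163;54m🬎[38;2;18;5;32m[48;2;254;249;49m🬎[38;2;10;3;21m[48;2;251;221;41m🬂[0m
[38;2;4;2;10m[48;2;4;2;10m [38;2;4;2;10m[48;2;6;2;13m🬝[38;2;5;2;12m[48;2;88;21;87m🬝[38;2;6;2;14m[48;2;254;247;48m🬎[38;2;34;8;37m[48;2;254;248;49m🬆[38;2;57;14;46m[48;2;244;199;47m🬡[38;2;254;248;49m[48;2;58;15;36m🬆[38;2;254;249;49m[48;2;7;2;15m🬂[38;2;158;40;82m[48;2;6;2;14m🬀[38;2;6;2;14m[48;2;4;2;10m🬀[0m
[38;2;8;2;16m[48;2;253;235;43m🬂[38;2;254;248;48m[48;2;26;6;46m🬍[38;2;253;224;39m[48;2;13;3;25m🬆[38;2;252;209;33m[48;2;5;2;11m🬂[38;2;21;5;38m[48;2;4;2;11m🬀[38;2;5;2;12m[48;2;4;2;10m🬀[38;2;4;2;10m[48;2;4;2;10m [38;2;4;2;10m[48;2;4;2;10m [38;2;4;2;10m[48;2;4;2;10m [38;2;4;2;10m[48;2;4;2;10m [0m
[38;2;10;3;20m[48;2;4;2;10m🬀[38;2;4;2;11m[48;2;4;2;10m🬀[38;2;4;2;10m[48;2;4;2;10m [38;2;4;2;10m[48;2;4;2;10m [38;2;4;2;10m[48;2;4;2;10m [38;2;4;2;10m[48;2;4;2;10m [38;2;4;2;10m[48;2;4;2;10m [38;2;4;2;10m[48;2;4;2;10m [38;2;4;2;10m[48;2;4;2;10m [38;2;4;2;10m[48;2;4;2;10m [0m
</frame>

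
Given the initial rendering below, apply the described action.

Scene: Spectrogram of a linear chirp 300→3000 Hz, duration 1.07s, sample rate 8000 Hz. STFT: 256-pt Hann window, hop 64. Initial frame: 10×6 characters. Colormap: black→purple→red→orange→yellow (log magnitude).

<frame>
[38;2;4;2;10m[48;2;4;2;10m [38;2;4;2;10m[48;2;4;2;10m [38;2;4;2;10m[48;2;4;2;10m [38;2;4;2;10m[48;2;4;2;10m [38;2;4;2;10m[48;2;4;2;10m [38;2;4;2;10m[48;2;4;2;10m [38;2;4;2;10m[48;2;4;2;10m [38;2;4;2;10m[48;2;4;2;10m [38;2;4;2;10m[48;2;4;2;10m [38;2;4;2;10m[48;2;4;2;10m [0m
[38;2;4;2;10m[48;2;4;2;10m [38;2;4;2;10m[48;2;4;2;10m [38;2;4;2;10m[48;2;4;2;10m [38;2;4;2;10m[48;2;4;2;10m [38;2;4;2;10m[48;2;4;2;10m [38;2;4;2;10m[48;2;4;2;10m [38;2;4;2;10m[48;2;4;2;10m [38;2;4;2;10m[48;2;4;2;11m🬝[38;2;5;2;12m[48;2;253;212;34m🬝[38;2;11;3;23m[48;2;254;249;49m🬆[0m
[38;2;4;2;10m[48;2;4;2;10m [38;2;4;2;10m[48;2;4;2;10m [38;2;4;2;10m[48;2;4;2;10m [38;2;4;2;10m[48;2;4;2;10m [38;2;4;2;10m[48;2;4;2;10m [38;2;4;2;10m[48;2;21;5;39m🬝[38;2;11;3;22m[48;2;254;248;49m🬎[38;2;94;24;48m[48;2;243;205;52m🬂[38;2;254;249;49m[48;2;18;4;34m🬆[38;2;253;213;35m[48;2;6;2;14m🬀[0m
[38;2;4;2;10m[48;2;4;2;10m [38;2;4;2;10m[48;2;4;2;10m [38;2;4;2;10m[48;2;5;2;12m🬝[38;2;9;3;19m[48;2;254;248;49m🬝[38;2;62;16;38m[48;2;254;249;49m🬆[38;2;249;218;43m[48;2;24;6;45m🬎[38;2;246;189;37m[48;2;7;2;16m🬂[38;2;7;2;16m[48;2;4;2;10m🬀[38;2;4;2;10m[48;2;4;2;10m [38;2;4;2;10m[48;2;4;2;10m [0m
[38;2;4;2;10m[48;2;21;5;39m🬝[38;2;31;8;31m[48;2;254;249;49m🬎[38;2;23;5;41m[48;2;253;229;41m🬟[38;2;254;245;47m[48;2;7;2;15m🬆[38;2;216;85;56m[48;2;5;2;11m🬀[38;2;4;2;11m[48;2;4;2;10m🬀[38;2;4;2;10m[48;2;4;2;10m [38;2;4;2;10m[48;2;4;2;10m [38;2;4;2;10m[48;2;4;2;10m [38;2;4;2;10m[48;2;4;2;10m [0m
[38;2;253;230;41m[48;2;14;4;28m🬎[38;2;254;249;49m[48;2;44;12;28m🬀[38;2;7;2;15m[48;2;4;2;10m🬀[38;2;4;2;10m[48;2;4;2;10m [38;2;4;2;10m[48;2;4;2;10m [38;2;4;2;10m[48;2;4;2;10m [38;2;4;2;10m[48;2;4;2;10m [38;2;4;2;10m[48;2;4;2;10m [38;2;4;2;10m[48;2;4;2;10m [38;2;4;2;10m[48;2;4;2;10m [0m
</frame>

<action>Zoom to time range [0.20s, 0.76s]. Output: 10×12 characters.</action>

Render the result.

<frame>
[38;2;4;2;10m[48;2;4;2;10m [38;2;4;2;10m[48;2;4;2;10m [38;2;4;2;10m[48;2;4;2;10m [38;2;4;2;10m[48;2;4;2;10m [38;2;4;2;10m[48;2;4;2;10m [38;2;4;2;10m[48;2;4;2;10m [38;2;4;2;10m[48;2;4;2;10m [38;2;4;2;10m[48;2;4;2;10m [38;2;4;2;10m[48;2;4;2;10m [38;2;4;2;10m[48;2;4;2;10m [0m
[38;2;4;2;10m[48;2;4;2;10m [38;2;4;2;10m[48;2;4;2;10m [38;2;4;2;10m[48;2;4;2;10m [38;2;4;2;10m[48;2;4;2;10m [38;2;4;2;10m[48;2;4;2;10m [38;2;4;2;10m[48;2;4;2;10m [38;2;4;2;10m[48;2;4;2;10m [38;2;4;2;10m[48;2;4;2;10m [38;2;4;2;10m[48;2;4;2;10m [38;2;4;2;10m[48;2;4;2;10m [0m
[38;2;4;2;10m[48;2;4;2;10m [38;2;4;2;10m[48;2;4;2;10m [38;2;4;2;10m[48;2;4;2;10m [38;2;4;2;10m[48;2;4;2;10m [38;2;4;2;10m[48;2;4;2;10m [38;2;4;2;10m[48;2;4;2;10m [38;2;4;2;10m[48;2;4;2;10m [38;2;4;2;10m[48;2;4;2;10m [38;2;4;2;10m[48;2;4;2;10m [38;2;4;2;10m[48;2;4;2;10m [0m
[38;2;4;2;10m[48;2;4;2;10m [38;2;4;2;10m[48;2;4;2;10m [38;2;4;2;10m[48;2;4;2;10m [38;2;4;2;10m[48;2;4;2;10m [38;2;4;2;10m[48;2;4;2;10m [38;2;4;2;10m[48;2;4;2;10m [38;2;4;2;10m[48;2;4;2;10m [38;2;4;2;10m[48;2;4;2;10m [38;2;4;2;10m[48;2;4;2;10m [38;2;4;2;10m[48;2;4;2;10m [0m
[38;2;4;2;10m[48;2;4;2;10m [38;2;4;2;10m[48;2;4;2;10m [38;2;4;2;10m[48;2;4;2;10m [38;2;4;2;10m[48;2;4;2;10m [38;2;4;2;10m[48;2;4;2;10m [38;2;4;2;10m[48;2;4;2;10m [38;2;4;2;10m[48;2;4;2;10m [38;2;4;2;10m[48;2;4;2;10m [38;2;4;2;10m[48;2;4;2;11m🬝[38;2;4;2;10m[48;2;7;2;16m🬝[0m
[38;2;4;2;10m[48;2;4;2;10m [38;2;4;2;10m[48;2;4;2;10m [38;2;4;2;10m[48;2;4;2;10m [38;2;4;2;10m[48;2;4;2;10m [38;2;4;2;10m[48;2;4;2;10m [38;2;4;2;10m[48;2;4;2;10m [38;2;4;2;10m[48;2;5;2;12m🬝[38;2;4;2;11m[48;2;21;5;39m🬝[38;2;14;3;28m[48;2;249;194;33m🬎[38;2;31;7;55m[48;2;249;217;44m🬂[0m
[38;2;4;2;10m[48;2;4;2;10m [38;2;4;2;10m[48;2;4;2;10m [38;2;4;2;10m[48;2;4;2;10m [38;2;4;2;10m[48;2;4;2;11m🬝[38;2;4;2;10m[48;2;8;2;16m🬝[38;2;9;2;19m[48;2;147;37;83m🬝[38;2;18;4;34m[48;2;253;230;41m🬆[38;2;73;17;88m[48;2;253;227;40m🬟[38;2;253;241;46m[48;2;22;5;40m🬆[38;2;194;50;80m[48;2;9;2;18m🬀[0m
[38;2;4;2;10m[48;2;4;2;10m [38;2;4;2;10m[48;2;5;2;12m🬝[38;2;5;2;11m[48;2;20;5;37m🬝[38;2;11;3;23m[48;2;237;171;49m🬎[38;2;91;23;53m[48;2;244;206;51m🬂[38;2;253;225;39m[48;2;89;22;59m🬎[38;2;252;212;34m[48;2;16;4;31m🬂[38;2;28;7;50m[48;2;5;2;13m🬀[38;2;6;2;14m[48;2;4;2;10m🬀[38;2;4;2;10m[48;2;4;2;10m [0m
[38;2;10;3;21m[48;2;223;98;47m🬝[38;2;14;3;27m[48;2;252;221;38m🬆[38;2;99;25;78m[48;2;253;222;38m🬟[38;2;254;247;48m[48;2;28;7;46m🬆[38;2;216;85;56m[48;2;11;3;22m🬀[38;2;8;2;17m[48;2;4;2;10m🬀[38;2;4;2;11m[48;2;4;2;10m🬀[38;2;4;2;10m[48;2;4;2;10m [38;2;4;2;10m[48;2;4;2;10m [38;2;4;2;10m[48;2;4;2;10m [0m
[38;2;253;230;41m[48;2;30;7;53m🬎[38;2;234;166;53m[48;2;20;5;35m🬂[38;2;19;5;36m[48;2;5;2;12m🬀[38;2;5;2;12m[48;2;4;2;10m🬀[38;2;4;2;10m[48;2;4;2;10m [38;2;4;2;10m[48;2;4;2;10m [38;2;4;2;10m[48;2;4;2;10m [38;2;4;2;10m[48;2;4;2;10m [38;2;4;2;10m[48;2;4;2;10m [38;2;4;2;10m[48;2;4;2;10m [0m
[38;2;7;2;15m[48;2;4;2;10m🬀[38;2;4;2;11m[48;2;4;2;10m🬀[38;2;4;2;10m[48;2;4;2;10m [38;2;4;2;10m[48;2;4;2;10m [38;2;4;2;10m[48;2;4;2;10m [38;2;4;2;10m[48;2;4;2;10m [38;2;4;2;10m[48;2;4;2;10m [38;2;4;2;10m[48;2;4;2;10m [38;2;4;2;10m[48;2;4;2;10m [38;2;4;2;10m[48;2;4;2;10m [0m
[38;2;4;2;10m[48;2;4;2;10m [38;2;4;2;10m[48;2;4;2;10m [38;2;4;2;10m[48;2;4;2;10m [38;2;4;2;10m[48;2;4;2;10m [38;2;4;2;10m[48;2;4;2;10m [38;2;4;2;10m[48;2;4;2;10m [38;2;4;2;10m[48;2;4;2;10m [38;2;4;2;10m[48;2;4;2;10m [38;2;4;2;10m[48;2;4;2;10m [38;2;4;2;10m[48;2;4;2;10m [0m
</frame>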